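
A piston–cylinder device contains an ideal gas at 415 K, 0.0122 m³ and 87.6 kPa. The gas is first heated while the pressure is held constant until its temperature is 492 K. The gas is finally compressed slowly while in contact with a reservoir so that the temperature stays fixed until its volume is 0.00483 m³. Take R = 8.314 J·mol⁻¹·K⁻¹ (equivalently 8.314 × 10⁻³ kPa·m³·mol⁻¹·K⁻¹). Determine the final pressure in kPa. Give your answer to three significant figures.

P₃ ≈ 262 kPa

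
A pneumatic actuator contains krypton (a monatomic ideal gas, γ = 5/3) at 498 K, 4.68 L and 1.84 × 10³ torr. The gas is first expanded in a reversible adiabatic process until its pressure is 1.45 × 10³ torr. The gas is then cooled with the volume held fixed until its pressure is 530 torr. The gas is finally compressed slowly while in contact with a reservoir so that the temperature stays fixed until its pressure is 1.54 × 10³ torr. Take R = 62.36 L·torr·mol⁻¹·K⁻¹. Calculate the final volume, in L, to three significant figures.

V₄ ≈ 1.86 L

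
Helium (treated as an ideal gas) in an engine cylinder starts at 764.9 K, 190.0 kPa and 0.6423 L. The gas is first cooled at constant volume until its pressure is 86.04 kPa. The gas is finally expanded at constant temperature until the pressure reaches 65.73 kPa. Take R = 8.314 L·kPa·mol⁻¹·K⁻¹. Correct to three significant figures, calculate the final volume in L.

V₃ ≈ 0.841 L

Isochoric, so P/T is constant: V₂ = V₁; T₂ = T₁·(P₂/P₁) = 346.4 K.
T constant ⇒ Boyle's law P V = const: T₃ = T₂; V₃ = V₂·(P₂/P₃) = 0.8408 L.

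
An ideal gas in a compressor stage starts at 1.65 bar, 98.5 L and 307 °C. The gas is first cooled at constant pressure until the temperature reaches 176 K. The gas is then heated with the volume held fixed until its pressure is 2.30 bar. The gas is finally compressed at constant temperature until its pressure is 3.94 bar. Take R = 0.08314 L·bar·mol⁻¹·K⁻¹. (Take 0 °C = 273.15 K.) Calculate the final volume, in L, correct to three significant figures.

V₄ ≈ 17.4 L

Convert: T₁ = 580.1 K.
Isobaric, so V/T is constant: P₂ = P₁; V₂ = V₁·(T₂/T₁) = 29.88 L.
Isochoric, so P/T is constant: V₃ = V₂; T₃ = T₂·(P₃/P₂) = 245.3 K.
Isothermal, so P V is constant: T₄ = T₃; V₄ = V₃·(P₃/P₄) = 17.44 L.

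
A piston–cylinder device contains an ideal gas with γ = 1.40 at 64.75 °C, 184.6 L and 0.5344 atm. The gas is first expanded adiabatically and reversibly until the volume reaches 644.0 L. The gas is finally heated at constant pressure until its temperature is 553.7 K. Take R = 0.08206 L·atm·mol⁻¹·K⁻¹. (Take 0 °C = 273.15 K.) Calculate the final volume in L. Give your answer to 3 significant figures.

V₃ ≈ 1.74e+03 L

Convert: T₁ = 337.9 K.
Reversible adiabatic, γ = 1.40: T₂ = T₁·(V₁/V₂)^(γ−1) = 205.0 K; P₂ = P₁·(V₁/V₂)^γ = 0.09293 atm.
P constant ⇒ V ∝ T: P₃ = P₂; V₃ = V₂·(T₃/T₂) = 1740 L.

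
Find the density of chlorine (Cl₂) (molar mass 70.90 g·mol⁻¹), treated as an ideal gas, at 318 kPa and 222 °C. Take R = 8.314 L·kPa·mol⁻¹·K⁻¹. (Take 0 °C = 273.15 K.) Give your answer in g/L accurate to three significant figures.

ρ ≈ 5.48 g/L

ρ = PM/(RT) = (318 × 70.90) / (8.314 × 495.1)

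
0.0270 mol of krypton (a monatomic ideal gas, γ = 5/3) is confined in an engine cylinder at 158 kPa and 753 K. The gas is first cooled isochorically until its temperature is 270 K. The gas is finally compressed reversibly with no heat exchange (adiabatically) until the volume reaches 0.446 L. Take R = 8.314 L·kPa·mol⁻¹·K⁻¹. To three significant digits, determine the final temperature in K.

From PV = nRT: V₁ = nRT₁/P₁ = 1.070 L.
V constant ⇒ P ∝ T: V₂ = V₁; P₂ = P₁·(T₂/T₁) = 56.65 kPa.
Adiabatic (γ = 5/3), T V^(γ−1) and P V^γ constant: T₃ = T₂·(V₂/V₃)^(γ−1) = 483.8 K; P₃ = P₂·(V₂/V₃)^γ = 243.5 kPa.

T₃ ≈ 484 K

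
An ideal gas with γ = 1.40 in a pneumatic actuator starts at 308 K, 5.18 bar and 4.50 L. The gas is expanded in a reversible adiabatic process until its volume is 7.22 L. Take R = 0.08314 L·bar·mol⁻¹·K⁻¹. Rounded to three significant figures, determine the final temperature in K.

T₂ ≈ 255 K

Adiabatic (γ = 1.40), T V^(γ−1) and P V^γ constant: T₂ = T₁·(V₁/V₂)^(γ−1) = 254.9 K; P₂ = P₁·(V₁/V₂)^γ = 2.672 bar.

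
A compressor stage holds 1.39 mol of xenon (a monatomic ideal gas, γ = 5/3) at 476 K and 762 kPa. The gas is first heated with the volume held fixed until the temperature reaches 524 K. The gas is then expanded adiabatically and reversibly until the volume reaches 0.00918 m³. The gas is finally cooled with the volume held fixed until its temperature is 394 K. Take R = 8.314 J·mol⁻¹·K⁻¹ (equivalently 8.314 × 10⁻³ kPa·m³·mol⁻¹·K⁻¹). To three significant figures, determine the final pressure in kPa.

P₄ ≈ 496 kPa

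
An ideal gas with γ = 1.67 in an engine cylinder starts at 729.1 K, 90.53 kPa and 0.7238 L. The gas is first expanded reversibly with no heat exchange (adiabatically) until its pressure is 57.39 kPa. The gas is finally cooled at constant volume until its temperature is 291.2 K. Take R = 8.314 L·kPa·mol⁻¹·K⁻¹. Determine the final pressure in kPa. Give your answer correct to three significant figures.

Adiabatic (γ = 1.67), T V^(γ−1) and P V^γ constant: T₂ = T₁·(P₂/P₁)^((γ−1)/γ) = 607.2 K; V₂ = V₁·(P₁/P₂)^(1/γ) = 0.9509 L.
V constant ⇒ P ∝ T: V₃ = V₂; P₃ = P₂·(T₃/T₂) = 27.52 kPa.

P₃ ≈ 27.5 kPa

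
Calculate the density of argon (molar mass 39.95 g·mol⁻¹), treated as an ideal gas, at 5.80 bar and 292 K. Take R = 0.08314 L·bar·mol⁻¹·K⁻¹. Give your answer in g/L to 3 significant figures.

ρ ≈ 9.54 g/L

ρ = PM/(RT) = (5.80 × 39.95) / (0.08314 × 292.0)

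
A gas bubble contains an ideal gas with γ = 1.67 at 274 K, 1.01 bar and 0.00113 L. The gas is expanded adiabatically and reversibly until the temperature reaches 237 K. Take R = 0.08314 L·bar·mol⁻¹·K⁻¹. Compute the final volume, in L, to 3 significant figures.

V₂ ≈ 0.00140 L

Adiabatic (γ = 1.67), T V^(γ−1) and P V^γ constant: P₂ = P₁·(T₂/T₁)^(γ/(γ−1)) = 0.7035 bar; V₂ = V₁·(T₁/T₂)^(1/(γ−1)) = 0.001403 L.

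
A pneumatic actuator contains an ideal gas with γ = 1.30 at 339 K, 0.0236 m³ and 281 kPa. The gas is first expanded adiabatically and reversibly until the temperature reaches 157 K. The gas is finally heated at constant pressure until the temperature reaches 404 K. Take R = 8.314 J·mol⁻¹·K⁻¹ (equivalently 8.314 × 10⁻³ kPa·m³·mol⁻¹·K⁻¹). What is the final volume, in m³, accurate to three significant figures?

V₃ ≈ 0.790 m³

Reversible adiabatic, γ = 1.30: P₂ = P₁·(T₂/T₁)^(γ/(γ−1)) = 10.00 kPa; V₂ = V₁·(T₁/T₂)^(1/(γ−1)) = 0.3071 m³.
P constant ⇒ V ∝ T: P₃ = P₂; V₃ = V₂·(T₃/T₂) = 0.7902 m³.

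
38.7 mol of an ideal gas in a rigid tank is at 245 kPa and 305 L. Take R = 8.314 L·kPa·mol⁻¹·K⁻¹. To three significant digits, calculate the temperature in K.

PV = nRT ⇒ T = PV/(nR) = (245 × 305) / (38.7 × 8.314)

T ≈ 232 K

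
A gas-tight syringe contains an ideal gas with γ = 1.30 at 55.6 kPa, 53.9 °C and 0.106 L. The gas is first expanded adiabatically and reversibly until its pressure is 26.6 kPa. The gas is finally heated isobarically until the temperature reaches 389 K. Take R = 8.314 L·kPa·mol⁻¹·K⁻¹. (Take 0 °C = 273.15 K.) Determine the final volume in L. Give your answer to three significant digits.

V₃ ≈ 0.264 L

Convert: T₁ = 327.0 K.
Reversible adiabatic, γ = 1.30: T₂ = T₁·(P₂/P₁)^((γ−1)/γ) = 275.9 K; V₂ = V₁·(P₁/P₂)^(1/γ) = 0.1869 L.
Isobaric, so V/T is constant: P₃ = P₂; V₃ = V₂·(T₃/T₂) = 0.2635 L.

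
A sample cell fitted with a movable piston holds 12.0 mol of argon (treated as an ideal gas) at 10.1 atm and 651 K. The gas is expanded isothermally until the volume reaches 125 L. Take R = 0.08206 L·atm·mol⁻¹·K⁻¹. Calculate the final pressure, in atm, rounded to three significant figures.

From PV = nRT: V₁ = nRT₁/P₁ = 63.47 L.
Isothermal, so P V is constant: T₂ = T₁; P₂ = P₁·(V₁/V₂) = 5.128 atm.

P₂ ≈ 5.13 atm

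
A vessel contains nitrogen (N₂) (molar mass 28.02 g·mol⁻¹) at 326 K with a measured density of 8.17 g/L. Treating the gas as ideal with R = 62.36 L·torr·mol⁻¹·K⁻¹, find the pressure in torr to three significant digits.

P ≈ 5.93e+03 torr

ρ = PM/(RT) ⇒ P = ρRT/M = (8.17 × 62.36 × 326.0) / 28.02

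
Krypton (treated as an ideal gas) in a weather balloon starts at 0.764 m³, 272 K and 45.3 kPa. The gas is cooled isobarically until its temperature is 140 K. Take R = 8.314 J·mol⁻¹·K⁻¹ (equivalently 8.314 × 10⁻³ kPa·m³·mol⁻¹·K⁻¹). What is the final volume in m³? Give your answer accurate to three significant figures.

V₂ ≈ 0.393 m³

Isobaric, so V/T is constant: P₂ = P₁; V₂ = V₁·(T₂/T₁) = 0.3932 m³.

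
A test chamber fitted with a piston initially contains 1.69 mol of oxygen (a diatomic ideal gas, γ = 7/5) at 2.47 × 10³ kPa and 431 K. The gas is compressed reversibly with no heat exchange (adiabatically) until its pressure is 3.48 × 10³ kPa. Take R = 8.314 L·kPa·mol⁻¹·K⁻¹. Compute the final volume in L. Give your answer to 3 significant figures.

From PV = nRT: V₁ = nRT₁/P₁ = 2.452 L.
Adiabatic (γ = 7/5), T V^(γ−1) and P V^γ constant: T₂ = T₁·(P₂/P₁)^((γ−1)/γ) = 475.4 K; V₂ = V₁·(P₁/P₂)^(1/γ) = 1.919 L.

V₂ ≈ 1.92 L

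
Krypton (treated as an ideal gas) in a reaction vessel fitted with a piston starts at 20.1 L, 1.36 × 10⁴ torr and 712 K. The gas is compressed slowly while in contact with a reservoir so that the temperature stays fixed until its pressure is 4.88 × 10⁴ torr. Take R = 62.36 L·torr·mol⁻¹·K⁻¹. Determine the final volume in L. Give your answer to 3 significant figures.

V₂ ≈ 5.60 L

Isothermal, so P V is constant: T₂ = T₁; V₂ = V₁·(P₁/P₂) = 5.602 L.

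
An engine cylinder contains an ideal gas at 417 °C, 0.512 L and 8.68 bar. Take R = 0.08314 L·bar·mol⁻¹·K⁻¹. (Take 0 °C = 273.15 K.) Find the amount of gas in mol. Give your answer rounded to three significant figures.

n ≈ 0.0775 mol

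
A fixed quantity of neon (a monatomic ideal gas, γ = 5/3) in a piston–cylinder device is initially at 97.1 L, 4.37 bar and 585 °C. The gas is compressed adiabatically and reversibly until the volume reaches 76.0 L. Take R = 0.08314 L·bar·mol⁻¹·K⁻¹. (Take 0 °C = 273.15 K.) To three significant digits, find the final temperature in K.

Convert: T₁ = 858.1 K.
Reversible adiabatic, γ = 5/3: T₂ = T₁·(V₁/V₂)^(γ−1) = 1010 K; P₂ = P₁·(V₁/V₂)^γ = 6.574 bar.

T₂ ≈ 1.01e+03 K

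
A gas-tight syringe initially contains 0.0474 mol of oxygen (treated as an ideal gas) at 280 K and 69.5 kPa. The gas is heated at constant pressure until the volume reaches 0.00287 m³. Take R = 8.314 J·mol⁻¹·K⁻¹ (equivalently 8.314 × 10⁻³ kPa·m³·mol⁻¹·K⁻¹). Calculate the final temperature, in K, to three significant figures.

T₂ ≈ 506 K

From PV = nRT: V₁ = nRT₁/P₁ = 0.001588 m³.
P constant ⇒ V ∝ T: P₂ = P₁; T₂ = T₁·(V₂/V₁) = 506.1 K.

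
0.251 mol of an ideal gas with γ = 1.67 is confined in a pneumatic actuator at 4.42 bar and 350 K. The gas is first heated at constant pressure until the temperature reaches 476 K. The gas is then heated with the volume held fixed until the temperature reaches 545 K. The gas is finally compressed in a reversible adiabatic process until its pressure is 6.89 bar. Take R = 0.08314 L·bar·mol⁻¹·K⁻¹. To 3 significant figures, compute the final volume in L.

From PV = nRT: V₁ = nRT₁/P₁ = 1.652 L.
P constant ⇒ V ∝ T: P₂ = P₁; V₂ = V₁·(T₂/T₁) = 2.247 L.
Isochoric, so P/T is constant: V₃ = V₂; P₃ = P₂·(T₃/T₂) = 5.061 bar.
Reversible adiabatic, γ = 1.67: T₄ = T₃·(P₄/P₃)^((γ−1)/γ) = 616.8 K; V₄ = V₃·(P₃/P₄)^(1/γ) = 1.868 L.

V₄ ≈ 1.87 L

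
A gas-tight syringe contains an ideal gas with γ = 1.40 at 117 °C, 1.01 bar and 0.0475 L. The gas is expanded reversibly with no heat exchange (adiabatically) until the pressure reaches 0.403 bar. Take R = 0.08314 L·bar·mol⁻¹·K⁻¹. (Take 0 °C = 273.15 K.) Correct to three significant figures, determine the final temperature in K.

Convert: T₁ = 390.1 K.
Reversible adiabatic, γ = 1.40: T₂ = T₁·(P₂/P₁)^((γ−1)/γ) = 300.1 K; V₂ = V₁·(P₁/P₂)^(1/γ) = 0.09156 L.

T₂ ≈ 300 K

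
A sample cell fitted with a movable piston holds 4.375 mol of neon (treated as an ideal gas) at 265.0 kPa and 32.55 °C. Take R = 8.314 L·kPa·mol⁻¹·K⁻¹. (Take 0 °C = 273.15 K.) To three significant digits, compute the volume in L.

Convert: T = 305.70 K.
PV = nRT ⇒ V = nRT/P = (4.375 × 8.314 × 305.70) / 265.0

V ≈ 42.0 L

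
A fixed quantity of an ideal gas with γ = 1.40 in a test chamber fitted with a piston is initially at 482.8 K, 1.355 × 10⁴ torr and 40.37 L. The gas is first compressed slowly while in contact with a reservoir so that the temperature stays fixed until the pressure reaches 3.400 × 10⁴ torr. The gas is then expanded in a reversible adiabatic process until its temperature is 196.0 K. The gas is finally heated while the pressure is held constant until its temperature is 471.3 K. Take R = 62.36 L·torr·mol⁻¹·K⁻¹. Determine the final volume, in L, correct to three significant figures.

T constant ⇒ Boyle's law P V = const: T₂ = T₁; V₂ = V₁·(P₁/P₂) = 16.09 L.
Adiabatic (γ = 1.40), T V^(γ−1) and P V^γ constant: P₃ = P₂·(T₃/T₂)^(γ/(γ−1)) = 1449 torr; V₃ = V₂·(T₂/T₃)^(1/(γ−1)) = 153.2 L.
P constant ⇒ V ∝ T: P₄ = P₃; V₄ = V₃·(T₄/T₃) = 368.4 L.

V₄ ≈ 368 L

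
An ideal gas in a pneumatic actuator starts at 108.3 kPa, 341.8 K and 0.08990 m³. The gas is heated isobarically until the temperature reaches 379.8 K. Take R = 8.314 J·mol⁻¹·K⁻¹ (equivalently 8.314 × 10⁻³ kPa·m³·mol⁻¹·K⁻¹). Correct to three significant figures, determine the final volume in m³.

V₂ ≈ 0.0999 m³

Isobaric, so V/T is constant: P₂ = P₁; V₂ = V₁·(T₂/T₁) = 0.09989 m³.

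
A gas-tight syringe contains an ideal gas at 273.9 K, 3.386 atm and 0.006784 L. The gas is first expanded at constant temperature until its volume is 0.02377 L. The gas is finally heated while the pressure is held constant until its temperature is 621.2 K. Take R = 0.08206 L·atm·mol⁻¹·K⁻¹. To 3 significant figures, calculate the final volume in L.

Isothermal, so P V is constant: T₂ = T₁; P₂ = P₁·(V₁/V₂) = 0.9664 atm.
P constant ⇒ V ∝ T: P₃ = P₂; V₃ = V₂·(T₃/T₂) = 0.05391 L.

V₃ ≈ 0.0539 L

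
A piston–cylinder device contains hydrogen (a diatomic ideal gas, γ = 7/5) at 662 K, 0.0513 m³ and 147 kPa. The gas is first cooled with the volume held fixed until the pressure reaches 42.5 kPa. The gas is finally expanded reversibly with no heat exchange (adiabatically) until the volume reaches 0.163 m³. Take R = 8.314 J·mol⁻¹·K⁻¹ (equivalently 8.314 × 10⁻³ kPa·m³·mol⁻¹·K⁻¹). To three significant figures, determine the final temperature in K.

T₃ ≈ 121 K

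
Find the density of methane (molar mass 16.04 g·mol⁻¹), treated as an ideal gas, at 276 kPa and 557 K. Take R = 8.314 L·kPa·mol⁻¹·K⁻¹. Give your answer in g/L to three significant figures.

ρ ≈ 0.956 g/L

ρ = PM/(RT) = (276 × 16.04) / (8.314 × 557.0)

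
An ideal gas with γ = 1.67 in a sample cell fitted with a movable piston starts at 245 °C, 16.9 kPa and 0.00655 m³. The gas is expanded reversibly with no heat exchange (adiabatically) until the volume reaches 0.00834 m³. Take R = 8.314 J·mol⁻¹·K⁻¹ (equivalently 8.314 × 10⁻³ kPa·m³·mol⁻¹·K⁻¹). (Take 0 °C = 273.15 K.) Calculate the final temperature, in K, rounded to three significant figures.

T₂ ≈ 441 K

Convert: T₁ = 518.1 K.
Adiabatic (γ = 1.67), T V^(γ−1) and P V^γ constant: T₂ = T₁·(V₁/V₂)^(γ−1) = 440.7 K; P₂ = P₁·(V₁/V₂)^γ = 11.29 kPa.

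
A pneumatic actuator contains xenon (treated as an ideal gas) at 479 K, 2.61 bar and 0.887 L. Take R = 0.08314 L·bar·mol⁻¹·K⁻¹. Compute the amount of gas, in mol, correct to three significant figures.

n ≈ 0.0581 mol

PV = nRT ⇒ n = PV/(RT) = (2.61 × 0.887) / (0.08314 × 479)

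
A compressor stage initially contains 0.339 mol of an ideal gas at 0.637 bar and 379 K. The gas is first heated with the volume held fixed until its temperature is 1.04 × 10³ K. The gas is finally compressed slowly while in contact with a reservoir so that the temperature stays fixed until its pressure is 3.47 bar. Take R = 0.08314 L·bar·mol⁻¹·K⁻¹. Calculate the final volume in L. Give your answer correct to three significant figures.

From PV = nRT: V₁ = nRT₁/P₁ = 16.77 L.
V constant ⇒ P ∝ T: V₂ = V₁; P₂ = P₁·(T₂/T₁) = 1.748 bar.
T constant ⇒ Boyle's law P V = const: T₃ = T₂; V₃ = V₂·(P₂/P₃) = 8.447 L.

V₃ ≈ 8.45 L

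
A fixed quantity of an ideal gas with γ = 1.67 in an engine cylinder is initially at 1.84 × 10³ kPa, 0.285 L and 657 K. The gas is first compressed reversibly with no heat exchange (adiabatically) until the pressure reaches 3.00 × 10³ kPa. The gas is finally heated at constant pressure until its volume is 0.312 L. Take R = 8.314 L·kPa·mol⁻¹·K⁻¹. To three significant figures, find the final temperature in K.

T₃ ≈ 1.17e+03 K

Adiabatic (γ = 1.67), T V^(γ−1) and P V^γ constant: T₂ = T₁·(P₂/P₁)^((γ−1)/γ) = 799.4 K; V₂ = V₁·(P₁/P₂)^(1/γ) = 0.2127 L.
Isobaric, so V/T is constant: P₃ = P₂; T₃ = T₂·(V₃/V₂) = 1173 K.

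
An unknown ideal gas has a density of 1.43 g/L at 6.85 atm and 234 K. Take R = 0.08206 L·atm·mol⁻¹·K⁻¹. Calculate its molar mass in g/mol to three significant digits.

M ≈ 4.01 g/mol

ρ = PM/(RT) ⇒ M = ρRT/P = (1.43 × 0.08206 × 234.0) / 6.85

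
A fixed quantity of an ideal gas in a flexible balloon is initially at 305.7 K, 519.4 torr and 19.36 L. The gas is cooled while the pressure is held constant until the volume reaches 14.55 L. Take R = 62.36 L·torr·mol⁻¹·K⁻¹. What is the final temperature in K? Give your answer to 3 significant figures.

T₂ ≈ 230 K

Isobaric, so V/T is constant: P₂ = P₁; T₂ = T₁·(V₂/V₁) = 229.7 K.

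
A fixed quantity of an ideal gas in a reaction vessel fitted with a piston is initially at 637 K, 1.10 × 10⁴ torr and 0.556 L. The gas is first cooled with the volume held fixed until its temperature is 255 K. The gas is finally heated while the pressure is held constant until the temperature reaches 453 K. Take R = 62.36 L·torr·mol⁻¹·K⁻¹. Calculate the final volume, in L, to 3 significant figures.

V₃ ≈ 0.988 L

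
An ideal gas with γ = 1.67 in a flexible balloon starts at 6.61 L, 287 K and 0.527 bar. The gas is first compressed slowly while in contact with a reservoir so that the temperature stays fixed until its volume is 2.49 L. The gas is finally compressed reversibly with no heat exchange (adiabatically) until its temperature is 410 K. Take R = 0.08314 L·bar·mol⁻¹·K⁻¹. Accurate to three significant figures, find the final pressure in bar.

T constant ⇒ Boyle's law P V = const: T₂ = T₁; P₂ = P₁·(V₁/V₂) = 1.399 bar.
Reversible adiabatic, γ = 1.67: P₃ = P₂·(T₃/T₂)^(γ/(γ−1)) = 3.403 bar; V₃ = V₂·(T₂/T₃)^(1/(γ−1)) = 1.462 L.

P₃ ≈ 3.40 bar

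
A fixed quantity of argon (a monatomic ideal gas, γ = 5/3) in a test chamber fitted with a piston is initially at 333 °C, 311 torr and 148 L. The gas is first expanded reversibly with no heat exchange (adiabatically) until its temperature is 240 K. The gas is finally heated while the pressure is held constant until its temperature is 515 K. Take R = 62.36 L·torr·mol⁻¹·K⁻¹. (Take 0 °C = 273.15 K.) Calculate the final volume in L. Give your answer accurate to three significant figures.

V₃ ≈ 1.27e+03 L

Convert: T₁ = 606.1 K.
Reversible adiabatic, γ = 5/3: P₂ = P₁·(T₂/T₁)^(γ/(γ−1)) = 30.68 torr; V₂ = V₁·(T₁/T₂)^(1/(γ−1)) = 594.0 L.
Isobaric, so V/T is constant: P₃ = P₂; V₃ = V₂·(T₃/T₂) = 1275 L.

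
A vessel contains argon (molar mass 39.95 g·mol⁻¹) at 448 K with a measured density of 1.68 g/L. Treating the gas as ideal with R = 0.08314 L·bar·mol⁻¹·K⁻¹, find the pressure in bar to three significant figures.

ρ = PM/(RT) ⇒ P = ρRT/M = (1.68 × 0.08314 × 448.0) / 39.95

P ≈ 1.57 bar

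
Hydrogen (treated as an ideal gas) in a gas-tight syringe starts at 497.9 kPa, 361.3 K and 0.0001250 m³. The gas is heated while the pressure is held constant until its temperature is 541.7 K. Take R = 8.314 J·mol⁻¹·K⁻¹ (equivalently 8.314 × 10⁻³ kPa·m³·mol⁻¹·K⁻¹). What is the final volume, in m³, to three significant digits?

P constant ⇒ V ∝ T: P₂ = P₁; V₂ = V₁·(T₂/T₁) = 0.0001874 m³.

V₂ ≈ 0.000187 m³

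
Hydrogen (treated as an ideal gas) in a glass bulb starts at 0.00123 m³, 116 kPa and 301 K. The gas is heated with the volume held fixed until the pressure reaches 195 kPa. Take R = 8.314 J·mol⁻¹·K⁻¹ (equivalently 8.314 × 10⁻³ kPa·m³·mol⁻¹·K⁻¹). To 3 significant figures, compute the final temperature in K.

Isochoric, so P/T is constant: V₂ = V₁; T₂ = T₁·(P₂/P₁) = 506.0 K.

T₂ ≈ 506 K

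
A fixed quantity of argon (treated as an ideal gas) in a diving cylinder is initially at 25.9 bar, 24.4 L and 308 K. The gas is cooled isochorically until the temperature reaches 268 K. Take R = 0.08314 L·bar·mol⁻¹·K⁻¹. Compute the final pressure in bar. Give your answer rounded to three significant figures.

P₂ ≈ 22.5 bar

V constant ⇒ P ∝ T: V₂ = V₁; P₂ = P₁·(T₂/T₁) = 22.54 bar.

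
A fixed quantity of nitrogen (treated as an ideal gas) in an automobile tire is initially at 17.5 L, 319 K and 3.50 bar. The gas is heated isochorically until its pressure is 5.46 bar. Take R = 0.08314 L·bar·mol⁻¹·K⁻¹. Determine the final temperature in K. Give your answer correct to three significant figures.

T₂ ≈ 498 K

V constant ⇒ P ∝ T: V₂ = V₁; T₂ = T₁·(P₂/P₁) = 497.6 K.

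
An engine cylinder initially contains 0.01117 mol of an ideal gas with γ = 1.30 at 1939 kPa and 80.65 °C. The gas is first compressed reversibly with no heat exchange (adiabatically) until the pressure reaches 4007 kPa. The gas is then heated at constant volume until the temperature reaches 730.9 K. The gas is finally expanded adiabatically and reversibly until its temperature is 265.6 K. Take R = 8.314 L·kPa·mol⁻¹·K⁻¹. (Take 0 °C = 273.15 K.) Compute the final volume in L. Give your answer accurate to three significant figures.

Convert: T₁ = 353.8 K.
From PV = nRT: V₁ = nRT₁/P₁ = 0.01695 L.
Reversible adiabatic, γ = 1.30: T₂ = T₁·(P₂/P₁)^((γ−1)/γ) = 418.3 K; V₂ = V₁·(P₁/P₂)^(1/γ) = 0.009695 L.
Isochoric, so P/T is constant: V₃ = V₂; P₃ = P₂·(T₃/T₂) = 7001 kPa.
Reversible adiabatic, γ = 1.30: P₄ = P₃·(T₄/T₃)^(γ/(γ−1)) = 87.12 kPa; V₄ = V₃·(T₃/T₄)^(1/(γ−1)) = 0.2831 L.

V₄ ≈ 0.283 L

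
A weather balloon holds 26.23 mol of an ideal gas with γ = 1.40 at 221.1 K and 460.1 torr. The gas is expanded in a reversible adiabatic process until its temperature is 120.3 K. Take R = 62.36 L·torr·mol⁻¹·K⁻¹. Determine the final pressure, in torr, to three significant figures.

From PV = nRT: V₁ = nRT₁/P₁ = 786.0 L.
Adiabatic (γ = 1.40), T V^(γ−1) and P V^γ constant: P₂ = P₁·(T₂/T₁)^(γ/(γ−1)) = 54.67 torr; V₂ = V₁·(T₁/T₂)^(1/(γ−1)) = 3600 L.

P₂ ≈ 54.7 torr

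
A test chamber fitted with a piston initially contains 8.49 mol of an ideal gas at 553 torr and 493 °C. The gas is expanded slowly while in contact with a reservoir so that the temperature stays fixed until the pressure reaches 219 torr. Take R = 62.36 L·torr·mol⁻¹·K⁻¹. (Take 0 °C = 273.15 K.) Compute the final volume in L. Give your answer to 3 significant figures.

V₂ ≈ 1.85e+03 L

Convert: T₁ = 766.1 K.
From PV = nRT: V₁ = nRT₁/P₁ = 733.5 L.
T constant ⇒ Boyle's law P V = const: T₂ = T₁; V₂ = V₁·(P₁/P₂) = 1852 L.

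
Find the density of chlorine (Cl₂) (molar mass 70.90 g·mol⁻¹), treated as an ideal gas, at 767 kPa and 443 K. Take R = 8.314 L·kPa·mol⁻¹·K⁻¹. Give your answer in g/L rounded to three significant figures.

ρ ≈ 14.8 g/L

ρ = PM/(RT) = (767 × 70.90) / (8.314 × 443.0)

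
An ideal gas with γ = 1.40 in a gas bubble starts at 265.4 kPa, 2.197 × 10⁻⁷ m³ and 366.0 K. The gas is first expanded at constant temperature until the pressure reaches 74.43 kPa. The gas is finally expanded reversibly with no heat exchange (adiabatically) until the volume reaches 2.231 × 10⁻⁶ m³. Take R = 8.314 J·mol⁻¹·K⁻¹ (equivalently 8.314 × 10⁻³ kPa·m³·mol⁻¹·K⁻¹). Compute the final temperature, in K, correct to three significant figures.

T₃ ≈ 241 K

T constant ⇒ Boyle's law P V = const: T₂ = T₁; V₂ = V₁·(P₁/P₂) = 7.834e-07 m³.
Reversible adiabatic, γ = 1.40: T₃ = T₂·(V₂/V₃)^(γ−1) = 240.8 K; P₃ = P₂·(V₂/V₃)^γ = 17.20 kPa.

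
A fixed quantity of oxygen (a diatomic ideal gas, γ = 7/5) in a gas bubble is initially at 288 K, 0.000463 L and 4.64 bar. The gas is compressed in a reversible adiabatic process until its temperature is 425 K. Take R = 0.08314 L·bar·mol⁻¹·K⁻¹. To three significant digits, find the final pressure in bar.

Reversible adiabatic, γ = 7/5: P₂ = P₁·(T₂/T₁)^(γ/(γ−1)) = 18.11 bar; V₂ = V₁·(T₁/T₂)^(1/(γ−1)) = 0.0001750 L.

P₂ ≈ 18.1 bar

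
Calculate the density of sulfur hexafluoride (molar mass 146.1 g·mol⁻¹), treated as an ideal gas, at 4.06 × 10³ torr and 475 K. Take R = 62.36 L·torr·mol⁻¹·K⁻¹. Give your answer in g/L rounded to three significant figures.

ρ = PM/(RT) = (4.06e+03 × 146.1) / (62.36 × 475.0)

ρ ≈ 20.0 g/L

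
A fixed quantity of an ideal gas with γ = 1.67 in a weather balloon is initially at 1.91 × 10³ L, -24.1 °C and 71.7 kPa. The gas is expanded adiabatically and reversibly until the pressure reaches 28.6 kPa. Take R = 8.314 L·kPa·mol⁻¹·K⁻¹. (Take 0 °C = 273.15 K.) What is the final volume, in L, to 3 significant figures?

Convert: T₁ = 249.0 K.
Reversible adiabatic, γ = 1.67: T₂ = T₁·(P₂/P₁)^((γ−1)/γ) = 172.2 K; V₂ = V₁·(P₁/P₂)^(1/γ) = 3312 L.

V₂ ≈ 3.31e+03 L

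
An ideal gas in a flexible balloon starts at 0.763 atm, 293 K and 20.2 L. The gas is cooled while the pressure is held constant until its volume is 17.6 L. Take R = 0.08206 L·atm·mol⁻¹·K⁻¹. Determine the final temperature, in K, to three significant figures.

T₂ ≈ 255 K

Isobaric, so V/T is constant: P₂ = P₁; T₂ = T₁·(V₂/V₁) = 255.3 K.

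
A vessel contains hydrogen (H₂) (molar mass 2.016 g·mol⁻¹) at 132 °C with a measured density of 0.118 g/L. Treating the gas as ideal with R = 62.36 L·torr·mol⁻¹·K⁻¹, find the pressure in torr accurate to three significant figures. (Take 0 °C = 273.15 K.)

ρ = PM/(RT) ⇒ P = ρRT/M = (0.118 × 62.36 × 405.1) / 2.016

P ≈ 1.48e+03 torr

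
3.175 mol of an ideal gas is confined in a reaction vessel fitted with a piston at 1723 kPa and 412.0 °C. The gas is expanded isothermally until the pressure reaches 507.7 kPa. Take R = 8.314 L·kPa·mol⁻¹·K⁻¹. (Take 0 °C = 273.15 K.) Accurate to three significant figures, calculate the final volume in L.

Convert: T₁ = 685.1 K.
From PV = nRT: V₁ = nRT₁/P₁ = 10.50 L.
Isothermal, so P V is constant: T₂ = T₁; V₂ = V₁·(P₁/P₂) = 35.62 L.

V₂ ≈ 35.6 L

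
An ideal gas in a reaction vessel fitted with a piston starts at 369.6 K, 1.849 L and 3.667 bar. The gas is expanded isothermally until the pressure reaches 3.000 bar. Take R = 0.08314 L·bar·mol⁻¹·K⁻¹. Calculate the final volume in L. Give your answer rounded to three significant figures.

T constant ⇒ Boyle's law P V = const: T₂ = T₁; V₂ = V₁·(P₁/P₂) = 2.260 L.

V₂ ≈ 2.26 L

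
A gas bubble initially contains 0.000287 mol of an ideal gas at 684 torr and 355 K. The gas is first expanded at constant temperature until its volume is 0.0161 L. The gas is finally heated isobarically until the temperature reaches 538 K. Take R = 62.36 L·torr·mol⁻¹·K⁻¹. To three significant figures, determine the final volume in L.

V₃ ≈ 0.0244 L

From PV = nRT: V₁ = nRT₁/P₁ = 0.009289 L.
Isothermal, so P V is constant: T₂ = T₁; P₂ = P₁·(V₁/V₂) = 394.6 torr.
Isobaric, so V/T is constant: P₃ = P₂; V₃ = V₂·(T₃/T₂) = 0.02440 L.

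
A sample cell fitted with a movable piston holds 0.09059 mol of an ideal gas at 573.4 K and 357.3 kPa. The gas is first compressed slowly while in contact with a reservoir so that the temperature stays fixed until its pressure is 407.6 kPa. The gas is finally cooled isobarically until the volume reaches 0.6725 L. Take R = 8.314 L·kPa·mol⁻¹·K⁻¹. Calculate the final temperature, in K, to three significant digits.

From PV = nRT: V₁ = nRT₁/P₁ = 1.209 L.
Isothermal, so P V is constant: T₂ = T₁; V₂ = V₁·(P₁/P₂) = 1.060 L.
P constant ⇒ V ∝ T: P₃ = P₂; T₃ = T₂·(V₃/V₂) = 363.9 K.

T₃ ≈ 364 K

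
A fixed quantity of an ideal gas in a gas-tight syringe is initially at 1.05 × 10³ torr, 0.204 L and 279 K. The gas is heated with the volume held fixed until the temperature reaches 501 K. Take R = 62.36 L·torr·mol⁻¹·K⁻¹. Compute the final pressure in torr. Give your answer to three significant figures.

P₂ ≈ 1.89e+03 torr

V constant ⇒ P ∝ T: V₂ = V₁; P₂ = P₁·(T₂/T₁) = 1885 torr.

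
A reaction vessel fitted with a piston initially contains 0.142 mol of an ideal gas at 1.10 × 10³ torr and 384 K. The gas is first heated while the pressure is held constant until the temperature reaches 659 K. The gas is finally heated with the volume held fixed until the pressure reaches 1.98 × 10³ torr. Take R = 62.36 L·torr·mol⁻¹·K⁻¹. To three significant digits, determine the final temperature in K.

From PV = nRT: V₁ = nRT₁/P₁ = 3.091 L.
P constant ⇒ V ∝ T: P₂ = P₁; V₂ = V₁·(T₂/T₁) = 5.305 L.
Isochoric, so P/T is constant: V₃ = V₂; T₃ = T₂·(P₃/P₂) = 1186 K.

T₃ ≈ 1.19e+03 K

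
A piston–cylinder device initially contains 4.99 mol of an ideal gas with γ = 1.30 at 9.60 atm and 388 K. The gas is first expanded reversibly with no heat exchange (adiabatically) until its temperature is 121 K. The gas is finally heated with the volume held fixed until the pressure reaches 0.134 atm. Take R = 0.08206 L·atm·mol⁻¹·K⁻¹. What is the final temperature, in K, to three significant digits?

From PV = nRT: V₁ = nRT₁/P₁ = 16.55 L.
Adiabatic (γ = 1.30), T V^(γ−1) and P V^γ constant: P₂ = P₁·(T₂/T₁)^(γ/(γ−1)) = 0.06157 atm; V₂ = V₁·(T₁/T₂)^(1/(γ−1)) = 804.7 L.
Isochoric, so P/T is constant: V₃ = V₂; T₃ = T₂·(P₃/P₂) = 263.3 K.

T₃ ≈ 263 K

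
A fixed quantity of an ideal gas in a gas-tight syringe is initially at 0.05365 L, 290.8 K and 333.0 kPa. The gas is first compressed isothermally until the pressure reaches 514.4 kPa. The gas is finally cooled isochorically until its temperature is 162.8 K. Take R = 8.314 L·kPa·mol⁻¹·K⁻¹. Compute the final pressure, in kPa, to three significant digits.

P₃ ≈ 288 kPa

Isothermal, so P V is constant: T₂ = T₁; V₂ = V₁·(P₁/P₂) = 0.03473 L.
Isochoric, so P/T is constant: V₃ = V₂; P₃ = P₂·(T₃/T₂) = 288.0 kPa.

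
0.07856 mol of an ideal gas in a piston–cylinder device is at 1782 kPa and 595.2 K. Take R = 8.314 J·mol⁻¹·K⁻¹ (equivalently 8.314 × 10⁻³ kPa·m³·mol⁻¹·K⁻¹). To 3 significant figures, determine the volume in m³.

V ≈ 0.000218 m³

PV = nRT ⇒ V = nRT/P = (0.07856 × 8.314 × 10⁻³ × 595.2) / 1782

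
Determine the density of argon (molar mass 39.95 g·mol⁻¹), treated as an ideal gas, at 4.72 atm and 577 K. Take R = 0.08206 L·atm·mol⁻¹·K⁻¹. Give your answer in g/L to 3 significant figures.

ρ = PM/(RT) = (4.72 × 39.95) / (0.08206 × 577.0)

ρ ≈ 3.98 g/L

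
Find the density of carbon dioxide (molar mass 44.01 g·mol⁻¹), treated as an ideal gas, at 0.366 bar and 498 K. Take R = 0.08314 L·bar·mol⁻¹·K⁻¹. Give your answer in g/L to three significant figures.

ρ ≈ 0.389 g/L

ρ = PM/(RT) = (0.366 × 44.01) / (0.08314 × 498.0)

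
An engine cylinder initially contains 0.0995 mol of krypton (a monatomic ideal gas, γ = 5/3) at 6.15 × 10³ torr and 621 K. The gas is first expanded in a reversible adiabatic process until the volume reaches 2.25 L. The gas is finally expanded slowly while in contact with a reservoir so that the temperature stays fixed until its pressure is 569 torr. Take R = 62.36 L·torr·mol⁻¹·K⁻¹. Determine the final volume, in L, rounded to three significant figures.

V₃ ≈ 2.89 L

From PV = nRT: V₁ = nRT₁/P₁ = 0.6265 L.
Adiabatic (γ = 5/3), T V^(γ−1) and P V^γ constant: T₂ = T₁·(V₁/V₂)^(γ−1) = 264.8 K; P₂ = P₁·(V₁/V₂)^γ = 730.3 torr.
Isothermal, so P V is constant: T₃ = T₂; V₃ = V₂·(P₂/P₃) = 2.888 L.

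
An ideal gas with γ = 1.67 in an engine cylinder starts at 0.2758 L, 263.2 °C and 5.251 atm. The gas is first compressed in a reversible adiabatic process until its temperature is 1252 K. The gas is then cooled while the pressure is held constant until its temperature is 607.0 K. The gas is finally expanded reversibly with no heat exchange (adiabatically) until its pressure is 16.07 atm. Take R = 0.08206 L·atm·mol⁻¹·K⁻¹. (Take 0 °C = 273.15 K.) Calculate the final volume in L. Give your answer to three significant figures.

V₄ ≈ 0.0684 L

Convert: T₁ = 536.3 K.
Reversible adiabatic, γ = 1.67: P₂ = P₁·(T₂/T₁)^(γ/(γ−1)) = 43.44 atm; V₂ = V₁·(T₁/T₂)^(1/(γ−1)) = 0.07782 L.
P constant ⇒ V ∝ T: P₃ = P₂; V₃ = V₂·(T₃/T₂) = 0.03773 L.
Adiabatic (γ = 1.67), T V^(γ−1) and P V^γ constant: T₄ = T₃·(P₄/P₃)^((γ−1)/γ) = 407.3 K; V₄ = V₃·(P₃/P₄)^(1/γ) = 0.06844 L.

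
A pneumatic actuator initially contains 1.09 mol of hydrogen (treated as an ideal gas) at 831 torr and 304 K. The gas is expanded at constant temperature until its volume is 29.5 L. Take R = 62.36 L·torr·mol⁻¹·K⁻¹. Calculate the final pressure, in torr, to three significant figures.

From PV = nRT: V₁ = nRT₁/P₁ = 24.87 L.
Isothermal, so P V is constant: T₂ = T₁; P₂ = P₁·(V₁/V₂) = 700.5 torr.

P₂ ≈ 700 torr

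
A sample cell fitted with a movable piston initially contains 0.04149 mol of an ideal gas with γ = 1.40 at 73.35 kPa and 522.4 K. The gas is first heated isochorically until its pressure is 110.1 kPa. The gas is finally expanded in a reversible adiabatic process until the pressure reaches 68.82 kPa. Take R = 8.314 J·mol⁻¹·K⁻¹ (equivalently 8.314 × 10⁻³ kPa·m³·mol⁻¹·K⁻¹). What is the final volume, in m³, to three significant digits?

From PV = nRT: V₁ = nRT₁/P₁ = 0.002457 m³.
V constant ⇒ P ∝ T: V₂ = V₁; T₂ = T₁·(P₂/P₁) = 784.1 K.
Adiabatic (γ = 1.40), T V^(γ−1) and P V^γ constant: T₃ = T₂·(P₃/P₂)^((γ−1)/γ) = 685.6 K; V₃ = V₂·(P₂/P₃)^(1/γ) = 0.003437 m³.

V₃ ≈ 0.00344 m³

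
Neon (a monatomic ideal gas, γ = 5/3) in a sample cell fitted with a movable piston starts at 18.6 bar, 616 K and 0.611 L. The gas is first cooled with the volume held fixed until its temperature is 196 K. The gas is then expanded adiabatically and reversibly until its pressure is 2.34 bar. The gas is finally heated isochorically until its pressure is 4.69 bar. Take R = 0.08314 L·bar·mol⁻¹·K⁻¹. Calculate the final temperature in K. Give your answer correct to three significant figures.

Isochoric, so P/T is constant: V₂ = V₁; P₂ = P₁·(T₂/T₁) = 5.918 bar.
Adiabatic (γ = 5/3), T V^(γ−1) and P V^γ constant: T₃ = T₂·(P₃/P₂)^((γ−1)/γ) = 135.2 K; V₃ = V₂·(P₂/P₃)^(1/γ) = 1.066 L.
V constant ⇒ P ∝ T: V₄ = V₃; T₄ = T₃·(P₄/P₃) = 271.0 K.

T₄ ≈ 271 K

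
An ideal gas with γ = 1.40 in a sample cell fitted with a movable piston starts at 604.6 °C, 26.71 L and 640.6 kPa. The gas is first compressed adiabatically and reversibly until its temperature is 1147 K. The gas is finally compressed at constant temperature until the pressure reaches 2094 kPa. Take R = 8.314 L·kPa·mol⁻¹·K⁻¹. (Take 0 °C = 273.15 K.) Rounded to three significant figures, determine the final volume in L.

V₃ ≈ 10.7 L

Convert: T₁ = 877.8 K.
Reversible adiabatic, γ = 1.40: P₂ = P₁·(T₂/T₁)^(γ/(γ−1)) = 1634 kPa; V₂ = V₁·(T₁/T₂)^(1/(γ−1)) = 13.68 L.
T constant ⇒ Boyle's law P V = const: T₃ = T₂; V₃ = V₂·(P₂/P₃) = 10.68 L.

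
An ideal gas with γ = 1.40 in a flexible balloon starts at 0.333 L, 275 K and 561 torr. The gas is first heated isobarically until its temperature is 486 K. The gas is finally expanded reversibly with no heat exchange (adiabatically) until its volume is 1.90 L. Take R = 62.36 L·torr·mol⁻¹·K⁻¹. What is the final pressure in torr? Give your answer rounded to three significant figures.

P constant ⇒ V ∝ T: P₂ = P₁; V₂ = V₁·(T₂/T₁) = 0.5885 L.
Reversible adiabatic, γ = 1.40: T₃ = T₂·(V₂/V₃)^(γ−1) = 304.1 K; P₃ = P₂·(V₂/V₃)^γ = 108.7 torr.

P₃ ≈ 109 torr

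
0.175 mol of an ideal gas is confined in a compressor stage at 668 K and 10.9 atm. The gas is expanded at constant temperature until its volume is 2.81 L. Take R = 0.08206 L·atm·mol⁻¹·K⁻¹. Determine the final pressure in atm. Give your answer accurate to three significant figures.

P₂ ≈ 3.41 atm

From PV = nRT: V₁ = nRT₁/P₁ = 0.8801 L.
Isothermal, so P V is constant: T₂ = T₁; P₂ = P₁·(V₁/V₂) = 3.414 atm.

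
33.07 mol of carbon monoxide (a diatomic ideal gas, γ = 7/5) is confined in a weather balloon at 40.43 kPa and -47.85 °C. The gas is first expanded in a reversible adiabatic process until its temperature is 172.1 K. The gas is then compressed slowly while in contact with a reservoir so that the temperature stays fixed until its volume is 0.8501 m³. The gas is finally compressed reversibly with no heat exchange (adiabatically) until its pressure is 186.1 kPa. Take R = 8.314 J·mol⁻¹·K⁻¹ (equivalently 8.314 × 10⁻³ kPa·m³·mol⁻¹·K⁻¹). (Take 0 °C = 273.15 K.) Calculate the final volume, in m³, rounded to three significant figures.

Convert: T₁ = 225.3 K.
From PV = nRT: V₁ = nRT₁/P₁ = 1.532 m³.
Adiabatic (γ = 7/5), T V^(γ−1) and P V^γ constant: P₂ = P₁·(T₂/T₁)^(γ/(γ−1)) = 15.75 kPa; V₂ = V₁·(T₁/T₂)^(1/(γ−1)) = 3.004 m³.
Isothermal, so P V is constant: T₃ = T₂; P₃ = P₂·(V₂/V₃) = 55.66 kPa.
Reversible adiabatic, γ = 7/5: T₄ = T₃·(P₄/P₃)^((γ−1)/γ) = 243.0 K; V₄ = V₃·(P₃/P₄)^(1/γ) = 0.3590 m³.

V₄ ≈ 0.359 m³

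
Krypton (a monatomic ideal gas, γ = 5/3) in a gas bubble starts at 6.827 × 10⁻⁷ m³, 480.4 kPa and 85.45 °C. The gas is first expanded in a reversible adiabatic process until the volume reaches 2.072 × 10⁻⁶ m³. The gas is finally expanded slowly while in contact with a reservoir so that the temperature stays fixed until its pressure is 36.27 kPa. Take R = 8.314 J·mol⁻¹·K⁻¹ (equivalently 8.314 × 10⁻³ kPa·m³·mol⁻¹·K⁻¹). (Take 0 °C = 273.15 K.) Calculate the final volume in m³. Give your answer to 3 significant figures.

Convert: T₁ = 358.6 K.
Adiabatic (γ = 5/3), T V^(γ−1) and P V^γ constant: T₂ = T₁·(V₁/V₂)^(γ−1) = 171.1 K; P₂ = P₁·(V₁/V₂)^γ = 75.51 kPa.
T constant ⇒ Boyle's law P V = const: T₃ = T₂; V₃ = V₂·(P₂/P₃) = 4.314e-06 m³.

V₃ ≈ 4.31e-06 m³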